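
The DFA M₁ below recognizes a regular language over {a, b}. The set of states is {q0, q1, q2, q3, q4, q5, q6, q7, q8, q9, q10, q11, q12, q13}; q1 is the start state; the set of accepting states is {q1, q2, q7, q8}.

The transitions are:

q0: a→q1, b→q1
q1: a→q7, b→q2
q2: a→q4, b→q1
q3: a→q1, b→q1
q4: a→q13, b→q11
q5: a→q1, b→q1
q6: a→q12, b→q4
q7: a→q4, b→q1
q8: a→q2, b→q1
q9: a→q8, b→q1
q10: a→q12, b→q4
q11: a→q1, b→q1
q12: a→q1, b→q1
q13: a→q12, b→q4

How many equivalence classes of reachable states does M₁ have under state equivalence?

5

States {q0,q3,q5,q6,q8,q9,q10} cannot be reached from the start state, so discard them.
P0 = {q1,q2,q7} | {q4,q11,q12,q13}.
Split {q1,q2,q7} by δ(·,a) → {q2,q7} and {q1}.
Split {q4,q11,q12,q13} by δ(·,a) → {q4,q13} and {q11,q12}.
Split {q4,q13} by δ(·,a) → {q4} and {q13}.
The partition is now stable with 5 blocks: {q2,q7} | {q4} | {q1} | {q11,q12} | {q13}.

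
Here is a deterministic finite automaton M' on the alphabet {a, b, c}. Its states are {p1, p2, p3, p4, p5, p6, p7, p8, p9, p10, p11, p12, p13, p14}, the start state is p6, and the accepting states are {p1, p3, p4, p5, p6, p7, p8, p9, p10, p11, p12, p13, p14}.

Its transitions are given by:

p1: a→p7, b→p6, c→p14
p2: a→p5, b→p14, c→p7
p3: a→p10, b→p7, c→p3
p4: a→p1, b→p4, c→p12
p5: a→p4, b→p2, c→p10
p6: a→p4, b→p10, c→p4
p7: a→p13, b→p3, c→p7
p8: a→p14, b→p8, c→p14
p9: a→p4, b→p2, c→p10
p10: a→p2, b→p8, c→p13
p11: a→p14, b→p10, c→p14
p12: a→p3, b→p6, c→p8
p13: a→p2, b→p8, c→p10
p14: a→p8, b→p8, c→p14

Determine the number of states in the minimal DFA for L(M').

8

States {p9,p11} cannot be reached from the start state, so discard them.
Start with accepting vs non-accepting: {p1,p3,p4,p5,p6,p7,p8,p10,p12,p13,p14} | {p2}.
On input a, block {p1,p3,p4,p5,p6,p7,p8,p10,p12,p13,p14} splits into {p1,p3,p4,p5,p6,p7,p8,p12,p14} and {p10,p13}.
Refine {p1,p3,p4,p5,p6,p7,p8,p12,p14} on symbol a: members go to different blocks, giving {p1,p4,p5,p6,p8,p12,p14} and {p3,p7}.
Split {p1,p4,p5,p6,p8,p12,p14} by δ(·,a) → {p4,p5,p6,p8,p14} and {p1,p12}.
Split {p4,p5,p6,p8,p14} by δ(·,a) → {p5,p6,p8,p14} and {p4}.
Split {p5,p6,p8,p14} by δ(·,a) → {p5,p6} and {p8,p14}.
On input b, block {p5,p6} splits into {p5} and {p6}.
Stable partition: {p5} | {p2} | {p10,p13} | {p3,p7} | {p1,p12} | {p4} | {p8,p14} | {p6} — 8 equivalence classes.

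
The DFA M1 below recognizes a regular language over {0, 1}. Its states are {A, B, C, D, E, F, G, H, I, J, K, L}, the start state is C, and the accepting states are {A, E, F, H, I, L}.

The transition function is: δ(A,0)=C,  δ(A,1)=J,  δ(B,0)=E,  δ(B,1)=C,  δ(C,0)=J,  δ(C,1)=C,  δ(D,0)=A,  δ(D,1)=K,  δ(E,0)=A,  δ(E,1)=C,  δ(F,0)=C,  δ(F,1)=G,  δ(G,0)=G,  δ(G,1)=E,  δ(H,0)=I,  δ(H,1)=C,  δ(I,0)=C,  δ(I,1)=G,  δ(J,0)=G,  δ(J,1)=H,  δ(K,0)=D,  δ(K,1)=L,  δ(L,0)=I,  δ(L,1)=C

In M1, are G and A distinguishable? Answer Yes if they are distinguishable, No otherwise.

States {B,D,F,K,L} cannot be reached from the start state, so discard them.
Initial partition by acceptance: {A,E,H,I} | {C,G,J}.
On input 0, block {A,E,H,I} splits into {A,I} and {E,H}.
Refine {C,G,J} on symbol 1: members go to different blocks, giving {G,J} and {C}.
The partition is now stable with 4 blocks: {A,I} | {G,J} | {E,H} | {C}.
G and A end up in different blocks, so they are distinguishable. For instance, the string 'ε' is accepted from only A.

Yes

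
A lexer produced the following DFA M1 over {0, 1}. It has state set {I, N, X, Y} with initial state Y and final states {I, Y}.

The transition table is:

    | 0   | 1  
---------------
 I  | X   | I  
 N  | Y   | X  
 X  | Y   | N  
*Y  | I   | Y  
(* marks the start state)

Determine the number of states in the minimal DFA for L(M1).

All states are reachable from the start state.
Start with accepting vs non-accepting: {I,Y} | {N,X}.
On input 0, block {I,Y} splits into {I} and {Y}.
Stable partition: {I} | {N,X} | {Y} — 3 equivalence classes.

3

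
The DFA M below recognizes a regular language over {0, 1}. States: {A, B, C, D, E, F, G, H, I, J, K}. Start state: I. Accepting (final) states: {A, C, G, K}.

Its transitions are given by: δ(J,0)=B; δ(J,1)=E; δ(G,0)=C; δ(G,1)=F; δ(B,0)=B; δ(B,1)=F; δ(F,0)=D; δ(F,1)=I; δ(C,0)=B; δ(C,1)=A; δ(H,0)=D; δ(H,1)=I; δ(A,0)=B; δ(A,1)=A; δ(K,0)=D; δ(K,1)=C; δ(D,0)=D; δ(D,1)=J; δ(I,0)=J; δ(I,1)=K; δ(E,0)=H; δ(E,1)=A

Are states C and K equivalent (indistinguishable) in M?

Yes

Reachable states from the start: {A,B,C,D,E,F,H,I,J,K}. Unreachable: {G} — drop them.
P0 = {A,C,K} | {B,D,E,F,H,I,J}.
Refine {B,D,E,F,H,I,J} on symbol 1: members go to different blocks, giving {B,D,F,H,J} and {E,I}.
Split {B,D,F,H,J} by δ(·,1) → {F,H,J} and {B,D}.
Stable partition: {A,C,K} | {F,H,J} | {E,I} | {B,D} — 4 equivalence classes.
C and K lie in the same block of the stable partition, so they are equivalent — no string distinguishes them.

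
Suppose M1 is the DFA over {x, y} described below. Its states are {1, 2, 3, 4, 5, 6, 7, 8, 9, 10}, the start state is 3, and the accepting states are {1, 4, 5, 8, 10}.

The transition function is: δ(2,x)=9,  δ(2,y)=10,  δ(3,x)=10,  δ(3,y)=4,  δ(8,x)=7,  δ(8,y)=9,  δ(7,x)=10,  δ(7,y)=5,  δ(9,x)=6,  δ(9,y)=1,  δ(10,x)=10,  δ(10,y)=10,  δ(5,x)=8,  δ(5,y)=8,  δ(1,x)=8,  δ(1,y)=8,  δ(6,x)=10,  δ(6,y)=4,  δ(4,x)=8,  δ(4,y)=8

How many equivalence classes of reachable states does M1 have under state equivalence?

5

States {2} cannot be reached from the start state, so discard them.
Initial partition by acceptance: {1,4,5,8,10} | {3,6,7,9}.
Refine {1,4,5,8,10} on symbol x: members go to different blocks, giving {1,4,5,10} and {8}.
On input x, block {1,4,5,10} splits into {1,4,5} and {10}.
On input x, block {3,6,7,9} splits into {3,6,7} and {9}.
The partition is now stable with 5 blocks: {1,4,5} | {3,6,7} | {8} | {10} | {9}.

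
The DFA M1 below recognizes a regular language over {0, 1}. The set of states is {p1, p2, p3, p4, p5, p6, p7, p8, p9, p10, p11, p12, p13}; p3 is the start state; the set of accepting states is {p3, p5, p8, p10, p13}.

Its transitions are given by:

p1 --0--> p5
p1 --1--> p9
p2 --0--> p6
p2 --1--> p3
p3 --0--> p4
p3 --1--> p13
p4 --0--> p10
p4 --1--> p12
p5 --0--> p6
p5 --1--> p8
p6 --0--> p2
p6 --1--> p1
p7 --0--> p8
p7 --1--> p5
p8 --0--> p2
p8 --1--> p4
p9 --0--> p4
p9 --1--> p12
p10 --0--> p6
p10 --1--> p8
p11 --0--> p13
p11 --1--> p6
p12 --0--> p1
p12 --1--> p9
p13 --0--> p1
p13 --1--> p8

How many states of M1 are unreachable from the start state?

No path from p3 leads to p7, p11; the other 11 states are all reachable.

2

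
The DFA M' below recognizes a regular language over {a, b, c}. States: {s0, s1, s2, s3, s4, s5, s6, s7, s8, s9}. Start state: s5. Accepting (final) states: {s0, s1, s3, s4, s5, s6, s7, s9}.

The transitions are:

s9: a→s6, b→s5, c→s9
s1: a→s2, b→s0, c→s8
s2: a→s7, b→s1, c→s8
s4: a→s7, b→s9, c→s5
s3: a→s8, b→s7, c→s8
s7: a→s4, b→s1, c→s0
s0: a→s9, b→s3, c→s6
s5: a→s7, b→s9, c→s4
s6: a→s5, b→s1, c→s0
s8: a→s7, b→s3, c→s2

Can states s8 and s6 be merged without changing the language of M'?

No

P0 = {s0,s1,s3,s4,s5,s6,s7,s9} | {s2,s8}.
On input a, block {s0,s1,s3,s4,s5,s6,s7,s9} splits into {s0,s4,s5,s6,s7,s9} and {s1,s3}.
Refine {s0,s4,s5,s6,s7,s9} on symbol b: members go to different blocks, giving {s0,s6,s7} and {s4,s5,s9}.
No further refinement is possible. Final partition (4 blocks): {s0,s6,s7} | {s2,s8} | {s1,s3} | {s4,s5,s9}.
s8 and s6 end up in different blocks, so they are distinguishable. For instance, the string 'ε' is accepted from only s6.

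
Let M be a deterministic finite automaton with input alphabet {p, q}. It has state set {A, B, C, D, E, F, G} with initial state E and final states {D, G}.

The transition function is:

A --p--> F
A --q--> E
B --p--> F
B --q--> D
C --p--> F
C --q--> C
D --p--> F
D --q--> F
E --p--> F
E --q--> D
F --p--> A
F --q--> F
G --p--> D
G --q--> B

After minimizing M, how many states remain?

First remove the unreachable states {B,C,G}; 4 states remain.
P0 = {D} | {A,E,F}.
Split {A,E,F} by δ(·,q) → {A,F} and {E}.
Refine {A,F} on symbol q: members go to different blocks, giving {A} and {F}.
The partition is now stable with 4 blocks: {D} | {A} | {E} | {F}.

4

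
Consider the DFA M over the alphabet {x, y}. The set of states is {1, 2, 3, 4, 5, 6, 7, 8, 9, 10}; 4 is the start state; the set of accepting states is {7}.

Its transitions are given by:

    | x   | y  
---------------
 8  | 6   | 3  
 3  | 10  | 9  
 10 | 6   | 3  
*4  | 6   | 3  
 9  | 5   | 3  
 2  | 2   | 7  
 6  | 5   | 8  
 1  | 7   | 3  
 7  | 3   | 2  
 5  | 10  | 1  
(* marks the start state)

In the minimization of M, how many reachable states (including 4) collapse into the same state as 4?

Initial partition by acceptance: {7} | {1,2,3,4,5,6,8,9,10}.
On input x, block {1,2,3,4,5,6,8,9,10} splits into {2,3,4,5,6,8,9,10} and {1}.
Split {2,3,4,5,6,8,9,10} by δ(·,y) → {3,4,6,8,9,10} and {2} and {5}.
Refine {3,4,6,8,9,10} on symbol x: members go to different blocks, giving {3,4,8,10} and {6,9}.
On input x, block {3,4,8,10} splits into {4,8,10} and {3}.
Refine {6,9} on symbol y: members go to different blocks, giving {6} and {9}.
The partition is now stable with 8 blocks: {7} | {4,8,10} | {1} | {2} | {5} | {6} | {3} | {9}.
The equivalence class containing 4 is {4,8,10}, of size 3.

3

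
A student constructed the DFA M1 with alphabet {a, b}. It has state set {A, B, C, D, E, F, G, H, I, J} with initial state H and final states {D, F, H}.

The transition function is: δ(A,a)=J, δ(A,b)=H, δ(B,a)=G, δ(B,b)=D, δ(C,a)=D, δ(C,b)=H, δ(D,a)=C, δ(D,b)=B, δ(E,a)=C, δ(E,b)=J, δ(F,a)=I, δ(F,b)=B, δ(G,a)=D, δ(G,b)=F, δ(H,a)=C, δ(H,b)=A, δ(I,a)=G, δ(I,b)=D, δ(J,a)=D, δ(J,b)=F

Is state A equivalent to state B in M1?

Yes

First remove the unreachable states {E}; 9 states remain.
Start with accepting vs non-accepting: {D,F,H} | {A,B,C,G,I,J}.
Split {A,B,C,G,I,J} by δ(·,a) → {A,B,I} and {C,G,J}.
Split {D,F,H} by δ(·,a) → {D,H} and {F}.
Split {C,G,J} by δ(·,b) → {G,J} and {C}.
Stable partition: {D,H} | {A,B,I} | {G,J} | {F} | {C} — 5 equivalence classes.
A and B lie in the same block of the stable partition, so they are equivalent — no string distinguishes them.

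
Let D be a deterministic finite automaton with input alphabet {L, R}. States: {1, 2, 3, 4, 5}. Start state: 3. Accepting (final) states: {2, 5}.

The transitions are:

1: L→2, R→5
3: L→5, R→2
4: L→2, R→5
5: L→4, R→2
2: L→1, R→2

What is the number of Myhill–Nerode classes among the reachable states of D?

Every state is reachable, so we keep all 5.
Initial partition by acceptance: {2,5} | {1,3,4}.
Stable partition: {2,5} | {1,3,4} — 2 equivalence classes.

2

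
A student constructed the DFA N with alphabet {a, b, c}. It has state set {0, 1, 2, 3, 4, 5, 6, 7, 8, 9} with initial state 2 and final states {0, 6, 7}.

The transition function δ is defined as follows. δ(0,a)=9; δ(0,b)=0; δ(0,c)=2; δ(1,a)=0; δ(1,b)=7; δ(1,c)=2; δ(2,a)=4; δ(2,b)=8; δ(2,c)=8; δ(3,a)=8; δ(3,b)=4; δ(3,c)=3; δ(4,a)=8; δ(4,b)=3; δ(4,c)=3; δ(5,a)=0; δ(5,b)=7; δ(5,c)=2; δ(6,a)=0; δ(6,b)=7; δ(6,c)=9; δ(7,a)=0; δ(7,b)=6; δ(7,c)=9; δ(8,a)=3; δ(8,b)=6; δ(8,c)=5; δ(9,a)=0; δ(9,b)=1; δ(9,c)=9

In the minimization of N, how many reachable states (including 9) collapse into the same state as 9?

1

All states are reachable from the start state.
Start with accepting vs non-accepting: {0,6,7} | {1,2,3,4,5,8,9}.
Refine {0,6,7} on symbol a: members go to different blocks, giving {6,7} and {0}.
Split {1,2,3,4,5,8,9} by δ(·,a) → {2,3,4,8} and {1,5,9}.
Split {2,3,4,8} by δ(·,b) → {2,3,4} and {8}.
Refine {2,3,4} on symbol a: members go to different blocks, giving {3,4} and {2}.
On input b, block {1,5,9} splits into {1,5} and {9}.
The partition is now stable with 7 blocks: {6,7} | {3,4} | {0} | {1,5} | {8} | {2} | {9}.
State 9 belongs to the block {9}, which has 1 states.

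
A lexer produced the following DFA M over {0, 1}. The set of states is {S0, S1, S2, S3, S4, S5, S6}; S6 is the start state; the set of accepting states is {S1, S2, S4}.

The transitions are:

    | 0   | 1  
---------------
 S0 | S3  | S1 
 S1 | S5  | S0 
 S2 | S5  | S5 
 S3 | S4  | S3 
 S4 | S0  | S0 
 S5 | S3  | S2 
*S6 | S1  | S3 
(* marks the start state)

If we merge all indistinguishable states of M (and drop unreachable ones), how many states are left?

3

Initial partition by acceptance: {S1,S2,S4} | {S0,S3,S5,S6}.
Refine {S0,S3,S5,S6} on symbol 0: members go to different blocks, giving {S0,S5} and {S3,S6}.
No further refinement is possible. Final partition (3 blocks): {S1,S2,S4} | {S0,S5} | {S3,S6}.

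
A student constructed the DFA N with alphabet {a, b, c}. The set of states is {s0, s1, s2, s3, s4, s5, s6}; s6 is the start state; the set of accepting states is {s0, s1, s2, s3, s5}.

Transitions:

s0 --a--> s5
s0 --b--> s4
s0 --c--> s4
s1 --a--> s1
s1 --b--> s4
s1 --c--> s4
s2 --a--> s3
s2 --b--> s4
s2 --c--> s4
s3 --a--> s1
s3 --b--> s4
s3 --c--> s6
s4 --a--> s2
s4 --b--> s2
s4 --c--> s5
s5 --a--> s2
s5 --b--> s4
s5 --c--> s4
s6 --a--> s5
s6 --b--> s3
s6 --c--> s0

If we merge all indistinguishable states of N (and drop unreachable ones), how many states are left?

Start with accepting vs non-accepting: {s0,s1,s2,s3,s5} | {s4,s6}.
The partition is now stable with 2 blocks: {s0,s1,s2,s3,s5} | {s4,s6}.

2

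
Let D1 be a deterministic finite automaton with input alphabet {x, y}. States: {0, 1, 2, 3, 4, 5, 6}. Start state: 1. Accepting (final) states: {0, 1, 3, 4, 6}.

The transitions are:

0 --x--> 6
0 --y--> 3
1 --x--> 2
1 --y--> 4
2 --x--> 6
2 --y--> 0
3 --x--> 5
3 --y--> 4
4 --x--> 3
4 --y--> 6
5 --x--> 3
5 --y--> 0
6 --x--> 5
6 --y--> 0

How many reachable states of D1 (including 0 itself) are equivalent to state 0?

2

Initial partition by acceptance: {0,1,3,4,6} | {2,5}.
Split {0,1,3,4,6} by δ(·,x) → {1,3,6} and {0,4}.
Stable partition: {1,3,6} | {2,5} | {0,4} — 3 equivalence classes.
State 0 belongs to the block {0,4}, which has 2 states.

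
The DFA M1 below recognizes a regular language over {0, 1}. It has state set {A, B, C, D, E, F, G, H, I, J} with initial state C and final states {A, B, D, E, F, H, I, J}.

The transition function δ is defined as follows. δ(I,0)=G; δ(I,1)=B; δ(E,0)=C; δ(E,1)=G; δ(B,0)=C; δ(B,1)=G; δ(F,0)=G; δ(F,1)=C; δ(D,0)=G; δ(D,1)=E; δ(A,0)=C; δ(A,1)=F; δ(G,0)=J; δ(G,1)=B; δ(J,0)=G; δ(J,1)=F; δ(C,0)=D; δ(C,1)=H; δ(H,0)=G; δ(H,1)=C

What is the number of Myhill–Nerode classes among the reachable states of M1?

First remove the unreachable states {A,I}; 8 states remain.
P0 = {B,D,E,F,H,J} | {C,G}.
Refine {B,D,E,F,H,J} on symbol 1: members go to different blocks, giving {B,E,F,H} and {D,J}.
The partition is now stable with 3 blocks: {B,E,F,H} | {C,G} | {D,J}.

3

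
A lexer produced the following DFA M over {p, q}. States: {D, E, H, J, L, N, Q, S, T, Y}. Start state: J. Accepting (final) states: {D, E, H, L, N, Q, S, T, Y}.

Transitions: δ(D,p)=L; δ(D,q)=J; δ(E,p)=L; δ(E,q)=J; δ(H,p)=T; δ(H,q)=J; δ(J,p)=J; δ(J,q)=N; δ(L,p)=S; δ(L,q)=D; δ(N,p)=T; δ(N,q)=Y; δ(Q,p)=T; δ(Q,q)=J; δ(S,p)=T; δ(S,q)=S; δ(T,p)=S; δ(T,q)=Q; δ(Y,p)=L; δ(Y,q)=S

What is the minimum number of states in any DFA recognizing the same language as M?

Reachable states from the start: {D,J,L,N,Q,S,T,Y}. Unreachable: {E,H} — drop them.
Start with accepting vs non-accepting: {D,L,N,Q,S,T,Y} | {J}.
Refine {D,L,N,Q,S,T,Y} on symbol q: members go to different blocks, giving {L,N,S,T,Y} and {D,Q}.
Split {L,N,S,T,Y} by δ(·,q) → {N,S,Y} and {L,T}.
Stable partition: {N,S,Y} | {J} | {D,Q} | {L,T} — 4 equivalence classes.

4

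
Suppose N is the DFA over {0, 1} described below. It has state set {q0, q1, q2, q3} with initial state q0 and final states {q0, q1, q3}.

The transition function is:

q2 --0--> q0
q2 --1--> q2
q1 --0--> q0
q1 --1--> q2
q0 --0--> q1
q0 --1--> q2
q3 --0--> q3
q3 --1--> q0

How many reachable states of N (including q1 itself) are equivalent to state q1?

2

First remove the unreachable states {q3}; 3 states remain.
Initial partition by acceptance: {q0,q1} | {q2}.
No further refinement is possible. Final partition (2 blocks): {q0,q1} | {q2}.
The equivalence class containing q1 is {q0,q1}, of size 2.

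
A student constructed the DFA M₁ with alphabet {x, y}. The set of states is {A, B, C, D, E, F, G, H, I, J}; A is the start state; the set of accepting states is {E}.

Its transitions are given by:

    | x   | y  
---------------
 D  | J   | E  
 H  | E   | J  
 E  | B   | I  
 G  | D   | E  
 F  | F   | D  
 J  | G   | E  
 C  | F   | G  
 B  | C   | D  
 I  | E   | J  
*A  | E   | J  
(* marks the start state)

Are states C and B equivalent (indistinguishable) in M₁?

First remove the unreachable states {H}; 9 states remain.
Start with accepting vs non-accepting: {E} | {A,B,C,D,F,G,I,J}.
Split {A,B,C,D,F,G,I,J} by δ(·,x) → {B,C,D,F,G,J} and {A,I}.
On input y, block {B,C,D,F,G,J} splits into {B,C,F} and {D,G,J}.
No further refinement is possible. Final partition (4 blocks): {E} | {B,C,F} | {A,I} | {D,G,J}.
C and B lie in the same block of the stable partition, so they are equivalent — no string distinguishes them.

Yes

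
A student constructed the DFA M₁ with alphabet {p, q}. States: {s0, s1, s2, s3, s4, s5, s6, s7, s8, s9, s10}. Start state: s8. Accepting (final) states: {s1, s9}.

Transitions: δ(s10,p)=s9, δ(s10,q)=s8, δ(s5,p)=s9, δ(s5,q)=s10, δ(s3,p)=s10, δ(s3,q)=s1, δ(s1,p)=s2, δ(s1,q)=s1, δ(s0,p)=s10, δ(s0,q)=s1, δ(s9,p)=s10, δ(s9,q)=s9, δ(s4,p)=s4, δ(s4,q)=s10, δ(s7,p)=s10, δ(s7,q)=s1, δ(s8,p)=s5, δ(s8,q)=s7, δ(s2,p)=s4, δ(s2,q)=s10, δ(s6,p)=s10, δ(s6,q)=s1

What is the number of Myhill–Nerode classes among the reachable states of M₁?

States {s0,s3,s6} cannot be reached from the start state, so discard them.
Start with accepting vs non-accepting: {s1,s9} | {s2,s4,s5,s7,s8,s10}.
Refine {s2,s4,s5,s7,s8,s10} on symbol p: members go to different blocks, giving {s2,s4,s7,s8} and {s5,s10}.
On input p, block {s1,s9} splits into {s1} and {s9}.
On input p, block {s2,s4,s7,s8} splits into {s2,s4} and {s7,s8}.
Refine {s5,s10} on symbol q: members go to different blocks, giving {s5} and {s10}.
Refine {s7,s8} on symbol p: members go to different blocks, giving {s7} and {s8}.
No further refinement is possible. Final partition (7 blocks): {s1} | {s2,s4} | {s5} | {s9} | {s7} | {s10} | {s8}.

7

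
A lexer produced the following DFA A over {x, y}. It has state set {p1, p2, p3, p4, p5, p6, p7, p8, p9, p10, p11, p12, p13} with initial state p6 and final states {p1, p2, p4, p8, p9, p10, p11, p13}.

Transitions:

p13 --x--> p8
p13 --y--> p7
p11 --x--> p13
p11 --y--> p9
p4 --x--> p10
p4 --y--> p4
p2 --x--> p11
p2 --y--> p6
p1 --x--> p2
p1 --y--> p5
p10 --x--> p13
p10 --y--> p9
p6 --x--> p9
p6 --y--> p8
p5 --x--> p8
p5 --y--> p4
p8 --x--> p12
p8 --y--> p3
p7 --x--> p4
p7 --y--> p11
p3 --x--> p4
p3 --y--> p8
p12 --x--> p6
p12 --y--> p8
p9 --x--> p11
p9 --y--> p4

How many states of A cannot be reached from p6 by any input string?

No path from p6 leads to p1, p2, p5; the other 10 states are all reachable.

3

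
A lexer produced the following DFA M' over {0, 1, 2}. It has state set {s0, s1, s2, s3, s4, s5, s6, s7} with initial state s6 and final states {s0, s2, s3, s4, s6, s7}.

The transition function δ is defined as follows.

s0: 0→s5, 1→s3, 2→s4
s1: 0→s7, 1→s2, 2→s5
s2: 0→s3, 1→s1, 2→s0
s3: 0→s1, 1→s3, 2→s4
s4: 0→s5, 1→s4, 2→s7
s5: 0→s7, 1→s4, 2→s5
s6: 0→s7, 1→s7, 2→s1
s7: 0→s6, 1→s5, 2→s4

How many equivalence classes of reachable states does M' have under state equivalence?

Initial partition by acceptance: {s0,s2,s3,s4,s6,s7} | {s1,s5}.
On input 0, block {s0,s2,s3,s4,s6,s7} splits into {s0,s3,s4} and {s2,s6,s7}.
Split {s0,s3,s4} by δ(·,2) → {s0,s3} and {s4}.
On input 1, block {s1,s5} splits into {s1} and {s5}.
Refine {s0,s3} on symbol 0: members go to different blocks, giving {s0} and {s3}.
On input 0, block {s2,s6,s7} splits into {s6,s7} and {s2}.
Refine {s6,s7} on symbol 1: members go to different blocks, giving {s6} and {s7}.
Stable partition: {s0} | {s1} | {s6} | {s4} | {s5} | {s3} | {s2} | {s7} — 8 equivalence classes.

8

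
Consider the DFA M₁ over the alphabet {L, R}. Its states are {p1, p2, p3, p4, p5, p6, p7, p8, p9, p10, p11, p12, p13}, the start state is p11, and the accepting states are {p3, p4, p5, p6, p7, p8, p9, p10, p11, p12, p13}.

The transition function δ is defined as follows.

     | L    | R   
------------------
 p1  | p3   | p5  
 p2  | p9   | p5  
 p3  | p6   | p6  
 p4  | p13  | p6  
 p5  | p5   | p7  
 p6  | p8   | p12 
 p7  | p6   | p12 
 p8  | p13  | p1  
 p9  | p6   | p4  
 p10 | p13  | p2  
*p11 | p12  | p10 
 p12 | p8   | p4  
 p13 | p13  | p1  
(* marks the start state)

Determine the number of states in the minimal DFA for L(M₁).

Start with accepting vs non-accepting: {p3,p4,p5,p6,p7,p8,p9,p10,p11,p12,p13} | {p1,p2}.
Split {p3,p4,p5,p6,p7,p8,p9,p10,p11,p12,p13} by δ(·,R) → {p3,p4,p5,p6,p7,p9,p11,p12} and {p8,p10,p13}.
On input L, block {p3,p4,p5,p6,p7,p9,p11,p12} splits into {p3,p5,p7,p9,p11} and {p4,p6,p12}.
Split {p3,p5,p7,p9,p11} by δ(·,L) → {p3,p7,p9,p11} and {p5}.
On input R, block {p3,p7,p9,p11} splits into {p3,p7,p9} and {p11}.
Stable partition: {p3,p7,p9} | {p1,p2} | {p8,p10,p13} | {p4,p6,p12} | {p5} | {p11} — 6 equivalence classes.

6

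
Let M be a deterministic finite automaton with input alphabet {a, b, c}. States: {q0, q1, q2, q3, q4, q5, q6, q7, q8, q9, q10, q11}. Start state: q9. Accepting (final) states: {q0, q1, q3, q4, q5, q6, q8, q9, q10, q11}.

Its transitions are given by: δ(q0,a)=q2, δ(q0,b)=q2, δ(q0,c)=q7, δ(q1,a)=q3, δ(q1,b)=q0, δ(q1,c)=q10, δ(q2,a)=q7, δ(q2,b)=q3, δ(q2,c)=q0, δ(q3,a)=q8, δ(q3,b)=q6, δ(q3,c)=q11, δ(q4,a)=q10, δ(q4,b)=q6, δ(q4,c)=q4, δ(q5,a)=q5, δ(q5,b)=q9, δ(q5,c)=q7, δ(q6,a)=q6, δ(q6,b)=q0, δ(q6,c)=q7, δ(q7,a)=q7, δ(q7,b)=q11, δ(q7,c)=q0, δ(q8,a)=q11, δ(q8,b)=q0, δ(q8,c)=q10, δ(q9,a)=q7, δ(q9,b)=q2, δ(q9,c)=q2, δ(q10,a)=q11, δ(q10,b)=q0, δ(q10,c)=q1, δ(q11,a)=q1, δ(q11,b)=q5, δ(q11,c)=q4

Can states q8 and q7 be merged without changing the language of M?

Every state is reachable, so we keep all 12.
Start with accepting vs non-accepting: {q0,q1,q3,q4,q5,q6,q8,q9,q10,q11} | {q2,q7}.
Split {q0,q1,q3,q4,q5,q6,q8,q9,q10,q11} by δ(·,a) → {q1,q3,q4,q5,q6,q8,q10,q11} and {q0,q9}.
Split {q1,q3,q4,q5,q6,q8,q10,q11} by δ(·,b) → {q1,q5,q6,q8,q10} and {q3,q4,q11}.
Split {q1,q5,q6,q8,q10} by δ(·,a) → {q1,q8,q10} and {q5,q6}.
No further refinement is possible. Final partition (5 blocks): {q1,q8,q10} | {q2,q7} | {q0,q9} | {q3,q4,q11} | {q5,q6}.
q8 and q7 end up in different blocks, so they are distinguishable. For instance, the string 'ε' is accepted from only q8.

No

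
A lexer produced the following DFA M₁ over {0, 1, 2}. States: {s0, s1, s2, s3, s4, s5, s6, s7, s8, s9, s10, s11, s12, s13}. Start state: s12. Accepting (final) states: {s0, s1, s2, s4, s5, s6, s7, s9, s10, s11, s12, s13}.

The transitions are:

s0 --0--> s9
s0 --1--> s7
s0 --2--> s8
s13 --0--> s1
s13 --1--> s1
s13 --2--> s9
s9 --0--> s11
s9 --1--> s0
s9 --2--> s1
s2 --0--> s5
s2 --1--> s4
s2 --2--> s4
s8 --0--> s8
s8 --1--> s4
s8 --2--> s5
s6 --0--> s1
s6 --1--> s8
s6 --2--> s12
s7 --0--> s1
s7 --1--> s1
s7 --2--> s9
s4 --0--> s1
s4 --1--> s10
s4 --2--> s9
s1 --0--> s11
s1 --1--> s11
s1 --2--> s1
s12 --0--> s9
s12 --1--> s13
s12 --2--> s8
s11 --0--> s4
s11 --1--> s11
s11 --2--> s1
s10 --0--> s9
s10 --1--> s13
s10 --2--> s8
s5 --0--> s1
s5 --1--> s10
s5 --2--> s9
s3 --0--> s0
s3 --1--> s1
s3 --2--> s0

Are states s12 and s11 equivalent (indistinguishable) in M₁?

Reachable states from the start: {s0,s1,s4,s5,s7,s8,s9,s10,s11,s12,s13}. Unreachable: {s2,s3,s6} — drop them.
P0 = {s0,s1,s4,s5,s7,s9,s10,s11,s12,s13} | {s8}.
On input 2, block {s0,s1,s4,s5,s7,s9,s10,s11,s12,s13} splits into {s1,s4,s5,s7,s9,s11,s13} and {s0,s10,s12}.
Split {s1,s4,s5,s7,s9,s11,s13} by δ(·,1) → {s1,s7,s11,s13} and {s4,s5,s9}.
On input 0, block {s1,s7,s11,s13} splits into {s1,s7,s13} and {s11}.
Refine {s1,s7,s13} on symbol 0: members go to different blocks, giving {s7,s13} and {s1}.
Split {s4,s5,s9} by δ(·,0) → {s4,s5} and {s9}.
The partition is now stable with 7 blocks: {s7,s13} | {s8} | {s0,s10,s12} | {s4,s5} | {s11} | {s1} | {s9}.
s12 and s11 end up in different blocks, so they are distinguishable. For instance, the string '2' is accepted from only s11.

No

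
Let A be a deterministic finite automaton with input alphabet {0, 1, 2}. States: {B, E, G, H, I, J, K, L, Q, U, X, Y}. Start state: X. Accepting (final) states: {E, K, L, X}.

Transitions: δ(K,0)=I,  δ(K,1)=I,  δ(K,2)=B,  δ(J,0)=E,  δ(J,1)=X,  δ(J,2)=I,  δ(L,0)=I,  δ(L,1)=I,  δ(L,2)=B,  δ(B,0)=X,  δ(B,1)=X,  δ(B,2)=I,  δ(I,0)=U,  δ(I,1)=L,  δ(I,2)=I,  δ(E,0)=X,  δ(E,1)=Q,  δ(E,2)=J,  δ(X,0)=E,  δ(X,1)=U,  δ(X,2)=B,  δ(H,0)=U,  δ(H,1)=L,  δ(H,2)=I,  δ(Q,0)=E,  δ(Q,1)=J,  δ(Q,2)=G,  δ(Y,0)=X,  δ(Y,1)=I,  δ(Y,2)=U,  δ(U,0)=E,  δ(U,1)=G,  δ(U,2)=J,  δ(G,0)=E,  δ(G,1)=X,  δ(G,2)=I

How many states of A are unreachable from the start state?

3

Starting at X and following transitions, the reachable set is {B, E, G, I, J, L, Q, U, X}. That leaves H, K, Y unreachable — 3 in total.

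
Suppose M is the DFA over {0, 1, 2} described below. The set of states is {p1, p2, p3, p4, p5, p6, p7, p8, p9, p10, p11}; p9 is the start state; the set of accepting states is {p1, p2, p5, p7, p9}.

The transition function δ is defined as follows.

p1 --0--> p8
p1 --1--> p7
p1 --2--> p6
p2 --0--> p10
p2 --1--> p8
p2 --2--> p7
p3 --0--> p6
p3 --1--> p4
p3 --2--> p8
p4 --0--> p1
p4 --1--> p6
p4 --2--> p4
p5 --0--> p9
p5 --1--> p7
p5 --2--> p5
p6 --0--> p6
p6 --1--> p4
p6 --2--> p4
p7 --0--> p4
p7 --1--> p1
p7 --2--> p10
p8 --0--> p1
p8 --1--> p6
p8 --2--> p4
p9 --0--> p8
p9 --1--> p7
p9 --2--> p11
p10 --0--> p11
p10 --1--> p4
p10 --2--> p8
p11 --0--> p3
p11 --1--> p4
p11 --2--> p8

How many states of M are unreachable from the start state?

2

BFS from p9 reaches {p1, p3, p4, p6, p7, p8, p9, p10, p11}; the 2 state(s) p2, p5 are never visited.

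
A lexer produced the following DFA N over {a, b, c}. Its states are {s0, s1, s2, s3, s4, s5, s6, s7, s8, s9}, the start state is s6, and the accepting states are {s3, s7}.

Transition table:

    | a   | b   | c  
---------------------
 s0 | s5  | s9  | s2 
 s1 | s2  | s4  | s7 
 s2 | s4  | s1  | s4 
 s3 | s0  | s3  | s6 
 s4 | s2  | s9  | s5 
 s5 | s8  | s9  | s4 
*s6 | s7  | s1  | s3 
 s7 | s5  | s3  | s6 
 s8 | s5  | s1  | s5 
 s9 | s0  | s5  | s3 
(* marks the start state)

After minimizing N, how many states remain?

Every state is reachable, so we keep all 10.
Start with accepting vs non-accepting: {s3,s7} | {s0,s1,s2,s4,s5,s6,s8,s9}.
Refine {s0,s1,s2,s4,s5,s6,s8,s9} on symbol a: members go to different blocks, giving {s0,s1,s2,s4,s5,s8,s9} and {s6}.
Split {s0,s1,s2,s4,s5,s8,s9} by δ(·,c) → {s0,s2,s4,s5,s8} and {s1,s9}.
Stable partition: {s3,s7} | {s0,s2,s4,s5,s8} | {s6} | {s1,s9} — 4 equivalence classes.

4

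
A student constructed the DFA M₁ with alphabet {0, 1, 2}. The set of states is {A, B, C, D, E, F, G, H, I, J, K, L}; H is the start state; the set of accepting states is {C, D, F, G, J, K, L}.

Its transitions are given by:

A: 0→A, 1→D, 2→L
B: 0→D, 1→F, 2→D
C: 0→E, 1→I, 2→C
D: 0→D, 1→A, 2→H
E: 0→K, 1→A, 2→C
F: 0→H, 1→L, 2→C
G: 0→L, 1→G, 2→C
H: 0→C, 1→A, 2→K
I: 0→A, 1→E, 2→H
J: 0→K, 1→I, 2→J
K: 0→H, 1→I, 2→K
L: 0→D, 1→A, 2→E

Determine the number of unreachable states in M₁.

No path from H leads to B, F, G, J; the other 8 states are all reachable.

4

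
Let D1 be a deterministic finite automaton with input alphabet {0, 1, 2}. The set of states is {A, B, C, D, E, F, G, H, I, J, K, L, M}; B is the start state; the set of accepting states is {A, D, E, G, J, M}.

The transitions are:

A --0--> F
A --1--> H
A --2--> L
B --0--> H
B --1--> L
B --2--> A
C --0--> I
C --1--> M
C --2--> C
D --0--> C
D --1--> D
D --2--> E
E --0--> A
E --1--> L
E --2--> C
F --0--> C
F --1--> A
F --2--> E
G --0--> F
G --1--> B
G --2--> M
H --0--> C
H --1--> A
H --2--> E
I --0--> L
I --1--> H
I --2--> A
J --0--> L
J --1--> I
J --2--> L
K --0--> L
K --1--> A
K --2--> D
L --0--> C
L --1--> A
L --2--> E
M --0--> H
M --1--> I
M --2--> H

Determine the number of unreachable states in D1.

4

BFS from B reaches {A, B, C, E, F, H, I, L, M}; the 4 state(s) D, G, J, K are never visited.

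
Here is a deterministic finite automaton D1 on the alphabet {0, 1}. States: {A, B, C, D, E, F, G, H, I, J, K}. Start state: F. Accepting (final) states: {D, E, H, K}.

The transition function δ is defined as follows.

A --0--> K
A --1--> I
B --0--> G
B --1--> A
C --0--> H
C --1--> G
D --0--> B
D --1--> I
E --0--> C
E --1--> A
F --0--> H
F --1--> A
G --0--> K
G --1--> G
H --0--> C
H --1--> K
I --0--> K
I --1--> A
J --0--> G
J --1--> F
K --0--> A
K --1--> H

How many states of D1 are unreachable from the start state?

BFS from F reaches {A, C, F, G, H, I, K}; the 4 state(s) B, D, E, J are never visited.

4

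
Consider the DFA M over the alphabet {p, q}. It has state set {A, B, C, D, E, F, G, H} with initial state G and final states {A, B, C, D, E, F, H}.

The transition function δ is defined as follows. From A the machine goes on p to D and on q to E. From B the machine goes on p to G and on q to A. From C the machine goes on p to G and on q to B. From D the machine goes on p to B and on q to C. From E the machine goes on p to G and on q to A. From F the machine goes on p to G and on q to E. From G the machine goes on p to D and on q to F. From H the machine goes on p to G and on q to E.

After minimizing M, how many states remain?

States {H} cannot be reached from the start state, so discard them.
Start with accepting vs non-accepting: {A,B,C,D,E,F} | {G}.
On input p, block {A,B,C,D,E,F} splits into {B,C,E,F} and {A,D}.
Refine {B,C,E,F} on symbol q: members go to different blocks, giving {B,E} and {C,F}.
On input p, block {A,D} splits into {A} and {D}.
Stable partition: {B,E} | {G} | {A} | {C,F} | {D} — 5 equivalence classes.

5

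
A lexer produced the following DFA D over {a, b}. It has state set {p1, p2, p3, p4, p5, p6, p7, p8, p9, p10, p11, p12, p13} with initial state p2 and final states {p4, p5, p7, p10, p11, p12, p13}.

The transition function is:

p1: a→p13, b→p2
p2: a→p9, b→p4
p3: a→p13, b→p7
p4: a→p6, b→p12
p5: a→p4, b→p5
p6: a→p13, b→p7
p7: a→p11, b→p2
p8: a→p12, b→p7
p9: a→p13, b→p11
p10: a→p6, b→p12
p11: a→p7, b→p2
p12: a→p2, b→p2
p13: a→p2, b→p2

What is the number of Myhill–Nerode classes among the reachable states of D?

Reachable states from the start: {p2,p4,p6,p7,p9,p11,p12,p13}. Unreachable: {p1,p3,p5,p8,p10} — drop them.
P0 = {p4,p7,p11,p12,p13} | {p2,p6,p9}.
On input a, block {p4,p7,p11,p12,p13} splits into {p4,p12,p13} and {p7,p11}.
Refine {p4,p12,p13} on symbol b: members go to different blocks, giving {p12,p13} and {p4}.
Refine {p2,p6,p9} on symbol a: members go to different blocks, giving {p6,p9} and {p2}.
The partition is now stable with 5 blocks: {p12,p13} | {p6,p9} | {p7,p11} | {p4} | {p2}.

5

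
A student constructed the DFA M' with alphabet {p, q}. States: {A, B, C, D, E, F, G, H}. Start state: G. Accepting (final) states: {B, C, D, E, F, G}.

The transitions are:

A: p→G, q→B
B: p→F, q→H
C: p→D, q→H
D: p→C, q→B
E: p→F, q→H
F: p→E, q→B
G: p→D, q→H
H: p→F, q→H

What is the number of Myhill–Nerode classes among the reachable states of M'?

Reachable states from the start: {B,C,D,E,F,G,H}. Unreachable: {A} — drop them.
P0 = {B,C,D,E,F,G} | {H}.
Refine {B,C,D,E,F,G} on symbol q: members go to different blocks, giving {B,C,E,G} and {D,F}.
Stable partition: {B,C,E,G} | {H} | {D,F} — 3 equivalence classes.

3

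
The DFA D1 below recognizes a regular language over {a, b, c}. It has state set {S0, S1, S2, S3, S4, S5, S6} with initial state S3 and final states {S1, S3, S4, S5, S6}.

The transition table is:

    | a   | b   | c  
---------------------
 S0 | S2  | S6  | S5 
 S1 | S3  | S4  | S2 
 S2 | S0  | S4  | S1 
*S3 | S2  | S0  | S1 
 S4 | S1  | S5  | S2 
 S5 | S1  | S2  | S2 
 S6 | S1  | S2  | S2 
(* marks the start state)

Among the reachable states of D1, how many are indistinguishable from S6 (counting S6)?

2

Every state is reachable, so we keep all 7.
P0 = {S1,S3,S4,S5,S6} | {S0,S2}.
Refine {S1,S3,S4,S5,S6} on symbol a: members go to different blocks, giving {S1,S4,S5,S6} and {S3}.
Split {S1,S4,S5,S6} by δ(·,a) → {S4,S5,S6} and {S1}.
On input b, block {S4,S5,S6} splits into {S5,S6} and {S4}.
Refine {S0,S2} on symbol b: members go to different blocks, giving {S0} and {S2}.
No further refinement is possible. Final partition (6 blocks): {S5,S6} | {S0} | {S3} | {S1} | {S4} | {S2}.
The equivalence class containing S6 is {S5,S6}, of size 2.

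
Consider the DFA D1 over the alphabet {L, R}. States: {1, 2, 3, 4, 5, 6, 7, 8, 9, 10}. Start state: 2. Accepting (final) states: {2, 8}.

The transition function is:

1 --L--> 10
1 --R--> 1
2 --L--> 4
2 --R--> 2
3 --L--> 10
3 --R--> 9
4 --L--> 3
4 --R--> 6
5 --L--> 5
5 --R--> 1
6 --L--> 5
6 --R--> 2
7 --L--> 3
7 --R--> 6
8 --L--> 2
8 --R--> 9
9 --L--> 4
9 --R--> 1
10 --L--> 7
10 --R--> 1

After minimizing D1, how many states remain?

7

States {8} cannot be reached from the start state, so discard them.
Initial partition by acceptance: {2} | {1,3,4,5,6,7,9,10}.
Split {1,3,4,5,6,7,9,10} by δ(·,R) → {1,3,4,5,7,9,10} and {6}.
Refine {1,3,4,5,7,9,10} on symbol R: members go to different blocks, giving {1,3,5,9,10} and {4,7}.
Split {1,3,5,9,10} by δ(·,L) → {1,3,5} and {9,10}.
Split {1,3,5} by δ(·,L) → {1,3} and {5}.
On input R, block {1,3} splits into {1} and {3}.
The partition is now stable with 7 blocks: {2} | {1} | {6} | {4,7} | {9,10} | {5} | {3}.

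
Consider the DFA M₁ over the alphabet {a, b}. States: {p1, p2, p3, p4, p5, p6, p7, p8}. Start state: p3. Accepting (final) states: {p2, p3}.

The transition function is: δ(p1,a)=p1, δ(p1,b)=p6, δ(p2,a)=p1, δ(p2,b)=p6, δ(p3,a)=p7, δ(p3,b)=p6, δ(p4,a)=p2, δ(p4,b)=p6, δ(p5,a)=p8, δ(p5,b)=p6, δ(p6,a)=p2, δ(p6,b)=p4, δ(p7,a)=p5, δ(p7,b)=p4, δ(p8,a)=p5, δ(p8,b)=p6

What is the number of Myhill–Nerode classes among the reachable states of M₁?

All states are reachable from the start state.
P0 = {p2,p3} | {p1,p4,p5,p6,p7,p8}.
Refine {p1,p4,p5,p6,p7,p8} on symbol a: members go to different blocks, giving {p1,p5,p7,p8} and {p4,p6}.
No further refinement is possible. Final partition (3 blocks): {p2,p3} | {p1,p5,p7,p8} | {p4,p6}.

3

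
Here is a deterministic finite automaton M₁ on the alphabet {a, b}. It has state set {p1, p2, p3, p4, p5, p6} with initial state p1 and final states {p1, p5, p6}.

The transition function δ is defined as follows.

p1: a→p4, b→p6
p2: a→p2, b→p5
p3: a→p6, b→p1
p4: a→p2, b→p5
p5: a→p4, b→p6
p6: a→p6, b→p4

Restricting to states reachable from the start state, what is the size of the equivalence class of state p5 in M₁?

2

First remove the unreachable states {p3}; 5 states remain.
Initial partition by acceptance: {p1,p5,p6} | {p2,p4}.
Refine {p1,p5,p6} on symbol a: members go to different blocks, giving {p1,p5} and {p6}.
Stable partition: {p1,p5} | {p2,p4} | {p6} — 3 equivalence classes.
State p5 belongs to the block {p1,p5}, which has 2 states.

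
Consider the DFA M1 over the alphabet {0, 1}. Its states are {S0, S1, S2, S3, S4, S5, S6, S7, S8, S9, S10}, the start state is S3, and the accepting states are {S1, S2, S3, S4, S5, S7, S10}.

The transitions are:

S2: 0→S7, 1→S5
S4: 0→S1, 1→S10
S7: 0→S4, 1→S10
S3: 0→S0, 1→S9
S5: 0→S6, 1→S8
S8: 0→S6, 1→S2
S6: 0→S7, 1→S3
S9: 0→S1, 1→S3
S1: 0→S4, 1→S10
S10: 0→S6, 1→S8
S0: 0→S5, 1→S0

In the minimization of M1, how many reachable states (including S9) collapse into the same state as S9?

2

Start with accepting vs non-accepting: {S1,S2,S3,S4,S5,S7,S10} | {S0,S6,S8,S9}.
On input 0, block {S1,S2,S3,S4,S5,S7,S10} splits into {S1,S2,S4,S7} and {S3,S5,S10}.
Split {S0,S6,S8,S9} by δ(·,0) → {S6,S9} and {S0} and {S8}.
Refine {S3,S5,S10} on symbol 0: members go to different blocks, giving {S5,S10} and {S3}.
No further refinement is possible. Final partition (6 blocks): {S1,S2,S4,S7} | {S6,S9} | {S5,S10} | {S0} | {S8} | {S3}.
State S9 belongs to the block {S6,S9}, which has 2 states.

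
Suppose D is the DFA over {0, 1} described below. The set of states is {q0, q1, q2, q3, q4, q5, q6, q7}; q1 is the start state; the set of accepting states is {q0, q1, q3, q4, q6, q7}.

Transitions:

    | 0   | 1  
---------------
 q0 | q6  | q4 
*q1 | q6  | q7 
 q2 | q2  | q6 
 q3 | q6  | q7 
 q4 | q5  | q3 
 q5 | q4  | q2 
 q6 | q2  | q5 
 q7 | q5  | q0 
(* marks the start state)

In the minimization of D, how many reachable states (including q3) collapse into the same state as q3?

3

All states are reachable from the start state.
P0 = {q0,q1,q3,q4,q6,q7} | {q2,q5}.
Refine {q0,q1,q3,q4,q6,q7} on symbol 0: members go to different blocks, giving {q0,q1,q3} and {q4,q6,q7}.
Split {q2,q5} by δ(·,0) → {q2} and {q5}.
Split {q4,q6,q7} by δ(·,0) → {q4,q7} and {q6}.
The partition is now stable with 5 blocks: {q0,q1,q3} | {q2} | {q4,q7} | {q5} | {q6}.
The equivalence class containing q3 is {q0,q1,q3}, of size 3.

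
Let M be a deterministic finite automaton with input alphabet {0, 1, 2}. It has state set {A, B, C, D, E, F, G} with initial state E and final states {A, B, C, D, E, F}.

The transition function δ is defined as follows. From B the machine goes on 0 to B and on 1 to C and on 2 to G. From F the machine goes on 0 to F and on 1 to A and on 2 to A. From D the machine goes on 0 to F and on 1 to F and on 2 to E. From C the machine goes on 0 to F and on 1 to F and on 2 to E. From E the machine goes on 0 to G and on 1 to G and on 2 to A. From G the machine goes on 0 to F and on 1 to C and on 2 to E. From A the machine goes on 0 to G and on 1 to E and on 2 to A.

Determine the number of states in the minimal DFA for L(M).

5

Reachable states from the start: {A,C,E,F,G}. Unreachable: {B,D} — drop them.
Initial partition by acceptance: {A,C,E,F} | {G}.
On input 0, block {A,C,E,F} splits into {A,E} and {C,F}.
Refine {A,E} on symbol 1: members go to different blocks, giving {A} and {E}.
On input 1, block {C,F} splits into {C} and {F}.
Stable partition: {A} | {G} | {C} | {E} | {F} — 5 equivalence classes.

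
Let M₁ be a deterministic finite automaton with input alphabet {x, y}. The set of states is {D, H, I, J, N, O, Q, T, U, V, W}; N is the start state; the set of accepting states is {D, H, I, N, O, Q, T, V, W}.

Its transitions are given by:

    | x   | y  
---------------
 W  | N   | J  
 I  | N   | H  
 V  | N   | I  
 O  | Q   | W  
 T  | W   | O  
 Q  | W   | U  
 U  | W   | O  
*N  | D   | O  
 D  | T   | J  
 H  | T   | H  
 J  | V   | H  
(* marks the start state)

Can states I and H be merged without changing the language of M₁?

All states are reachable from the start state.
P0 = {D,H,I,N,O,Q,T,V,W} | {J,U}.
Refine {D,H,I,N,O,Q,T,V,W} on symbol y: members go to different blocks, giving {H,I,N,O,T,V} and {D,Q,W}.
Split {H,I,N,O,T,V} by δ(·,x) → {N,O,T} and {H,I,V}.
On input y, block {N,O,T} splits into {N,T} and {O}.
On input x, block {J,U} splits into {U} and {J}.
On input x, block {D,Q,W} splits into {D,W} and {Q}.
The partition is now stable with 7 blocks: {N,T} | {U} | {D,W} | {H,I,V} | {O} | {J} | {Q}.
I and H lie in the same block of the stable partition, so they are equivalent — no string distinguishes them.

Yes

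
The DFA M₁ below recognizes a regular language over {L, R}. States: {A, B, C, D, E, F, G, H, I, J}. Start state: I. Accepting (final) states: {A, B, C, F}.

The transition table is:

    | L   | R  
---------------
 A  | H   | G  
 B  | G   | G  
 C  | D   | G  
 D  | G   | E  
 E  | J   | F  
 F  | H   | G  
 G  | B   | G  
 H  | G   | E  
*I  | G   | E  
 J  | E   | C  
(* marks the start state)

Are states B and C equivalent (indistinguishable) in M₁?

States {A} cannot be reached from the start state, so discard them.
Initial partition by acceptance: {B,C,F} | {D,E,G,H,I,J}.
Split {D,E,G,H,I,J} by δ(·,L) → {D,E,H,I,J} and {G}.
Refine {B,C,F} on symbol L: members go to different blocks, giving {C,F} and {B}.
Refine {D,E,H,I,J} on symbol L: members go to different blocks, giving {D,H,I} and {E,J}.
Stable partition: {C,F} | {D,H,I} | {G} | {B} | {E,J} — 5 equivalence classes.
B and C end up in different blocks, so they are distinguishable. For instance, the string 'LL' is accepted from only B.

No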